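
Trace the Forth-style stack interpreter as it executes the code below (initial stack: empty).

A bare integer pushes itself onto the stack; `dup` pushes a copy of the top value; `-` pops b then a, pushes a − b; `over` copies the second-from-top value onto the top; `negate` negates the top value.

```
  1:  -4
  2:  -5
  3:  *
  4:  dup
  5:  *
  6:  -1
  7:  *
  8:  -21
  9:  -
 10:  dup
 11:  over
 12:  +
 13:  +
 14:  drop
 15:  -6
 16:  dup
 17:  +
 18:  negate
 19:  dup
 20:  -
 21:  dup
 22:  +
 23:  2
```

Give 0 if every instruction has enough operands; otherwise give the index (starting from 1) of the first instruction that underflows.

-4      -4
-5      -4 -5
*       20
dup     20 20
*       400
-1      400 -1
*       -400
-21     -400 -21
-       -379
dup     -379 -379
over    -379 -379 -379
+       -379 -758
+       -1137
drop    (empty)
-6      -6
dup     -6 -6
+       -12
negate  12
dup     12 12
-       0
dup     0 0
+       0
2       0 2

0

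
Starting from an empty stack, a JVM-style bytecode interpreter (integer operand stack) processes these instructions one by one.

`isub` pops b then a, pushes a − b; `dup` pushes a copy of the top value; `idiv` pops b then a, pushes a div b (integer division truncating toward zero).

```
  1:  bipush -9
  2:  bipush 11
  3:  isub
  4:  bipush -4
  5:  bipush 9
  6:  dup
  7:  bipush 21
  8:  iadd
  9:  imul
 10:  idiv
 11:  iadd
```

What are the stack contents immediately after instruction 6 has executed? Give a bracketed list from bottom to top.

[-20, -4, 9, 9]

bipush -9 -> [-9]
bipush 11 -> [-9, 11]
isub      -> [-20]
bipush -4 -> [-20, -4]
bipush 9  -> [-20, -4, 9]
dup       -> [-20, -4, 9, 9]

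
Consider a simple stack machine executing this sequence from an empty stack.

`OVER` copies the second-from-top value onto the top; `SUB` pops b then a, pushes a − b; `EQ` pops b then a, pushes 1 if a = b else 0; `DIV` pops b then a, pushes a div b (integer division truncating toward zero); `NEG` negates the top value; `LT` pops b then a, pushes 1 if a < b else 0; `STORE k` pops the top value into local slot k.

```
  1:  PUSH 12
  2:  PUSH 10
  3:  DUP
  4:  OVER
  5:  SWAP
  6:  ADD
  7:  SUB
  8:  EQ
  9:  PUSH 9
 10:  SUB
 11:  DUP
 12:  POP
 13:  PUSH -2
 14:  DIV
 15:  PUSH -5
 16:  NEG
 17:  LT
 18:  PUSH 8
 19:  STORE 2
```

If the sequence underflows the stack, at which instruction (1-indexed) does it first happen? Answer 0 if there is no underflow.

0

PUSH 12  [12]
PUSH 10  [12, 10]
DUP      [12, 10, 10]
OVER     [12, 10, 10, 10]
SWAP     [12, 10, 10, 10]
ADD      [12, 10, 20]
SUB      [12, -10]
EQ       [0]
PUSH 9   [0, 9]
SUB      [-9]
DUP      [-9, -9]
POP      [-9]
PUSH -2  [-9, -2]
DIV      [4]
PUSH -5  [4, -5]
NEG      [4, 5]
LT       [1]
PUSH 8   [1, 8]
STORE 2  [1]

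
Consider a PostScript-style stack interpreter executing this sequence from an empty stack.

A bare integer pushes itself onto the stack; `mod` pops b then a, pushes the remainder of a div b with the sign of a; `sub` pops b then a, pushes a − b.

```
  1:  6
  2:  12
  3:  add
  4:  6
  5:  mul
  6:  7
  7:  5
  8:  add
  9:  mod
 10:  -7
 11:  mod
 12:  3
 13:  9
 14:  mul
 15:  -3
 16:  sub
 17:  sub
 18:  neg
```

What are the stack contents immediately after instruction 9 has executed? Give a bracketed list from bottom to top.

6   -> [6]
12  -> [6, 12]
add -> [18]
6   -> [18, 6]
mul -> [108]
7   -> [108, 7]
5   -> [108, 7, 5]
add -> [108, 12]
mod -> [0]

[0]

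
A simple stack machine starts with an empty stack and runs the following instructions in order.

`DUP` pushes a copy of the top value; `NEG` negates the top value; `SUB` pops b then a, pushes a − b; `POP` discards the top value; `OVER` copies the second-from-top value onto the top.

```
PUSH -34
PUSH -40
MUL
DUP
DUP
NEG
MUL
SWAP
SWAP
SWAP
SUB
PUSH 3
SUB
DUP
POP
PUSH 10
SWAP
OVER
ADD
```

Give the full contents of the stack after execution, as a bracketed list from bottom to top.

[10, -1850953]

PUSH -34 : [-34]
PUSH -40 : [-34, -40]
MUL      : [1360]
DUP      : [1360, 1360]
DUP      : [1360, 1360, 1360]
NEG      : [1360, 1360, -1360]
MUL      : [1360, -1849600]
SWAP     : [-1849600, 1360]
SWAP     : [1360, -1849600]
SWAP     : [-1849600, 1360]
SUB      : [-1850960]
PUSH 3   : [-1850960, 3]
SUB      : [-1850963]
DUP      : [-1850963, -1850963]
POP      : [-1850963]
PUSH 10  : [-1850963, 10]
SWAP     : [10, -1850963]
OVER     : [10, -1850963, 10]
ADD      : [10, -1850953]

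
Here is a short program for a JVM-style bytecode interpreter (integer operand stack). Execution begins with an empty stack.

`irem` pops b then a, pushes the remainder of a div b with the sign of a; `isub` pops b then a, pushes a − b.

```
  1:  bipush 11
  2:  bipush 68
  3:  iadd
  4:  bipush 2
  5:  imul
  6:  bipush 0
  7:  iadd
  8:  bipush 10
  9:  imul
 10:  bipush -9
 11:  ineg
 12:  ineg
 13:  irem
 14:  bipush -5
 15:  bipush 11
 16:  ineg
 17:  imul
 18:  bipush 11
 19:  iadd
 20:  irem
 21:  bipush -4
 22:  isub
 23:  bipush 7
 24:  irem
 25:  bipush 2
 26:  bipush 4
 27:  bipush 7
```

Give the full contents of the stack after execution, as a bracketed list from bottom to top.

bipush 11 -> [11]
bipush 68 -> [11, 68]
iadd      -> [79]
bipush 2  -> [79, 2]
imul      -> [158]
bipush 0  -> [158, 0]
iadd      -> [158]
bipush 10 -> [158, 10]
imul      -> [1580]
bipush -9 -> [1580, -9]
ineg      -> [1580, 9]
ineg      -> [1580, -9]
irem      -> [5]
bipush -5 -> [5, -5]
bipush 11 -> [5, -5, 11]
ineg      -> [5, -5, -11]
imul      -> [5, 55]
bipush 11 -> [5, 55, 11]
iadd      -> [5, 66]
irem      -> [5]
bipush -4 -> [5, -4]
isub      -> [9]
bipush 7  -> [9, 7]
irem      -> [2]
bipush 2  -> [2, 2]
bipush 4  -> [2, 2, 4]
bipush 7  -> [2, 2, 4, 7]

[2, 2, 4, 7]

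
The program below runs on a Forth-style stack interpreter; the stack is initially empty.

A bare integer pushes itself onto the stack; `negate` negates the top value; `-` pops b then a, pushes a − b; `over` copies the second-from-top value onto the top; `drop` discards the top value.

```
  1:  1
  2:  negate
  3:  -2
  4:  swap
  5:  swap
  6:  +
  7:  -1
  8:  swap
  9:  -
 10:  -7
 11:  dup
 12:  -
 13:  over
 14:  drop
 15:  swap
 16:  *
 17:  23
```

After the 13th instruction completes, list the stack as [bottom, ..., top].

[2, 0, 2]

1      -> [1]
negate -> [-1]
-2     -> [-1, -2]
swap   -> [-2, -1]
swap   -> [-1, -2]
+      -> [-3]
-1     -> [-3, -1]
swap   -> [-1, -3]
-      -> [2]
-7     -> [2, -7]
dup    -> [2, -7, -7]
-      -> [2, 0]
over   -> [2, 0, 2]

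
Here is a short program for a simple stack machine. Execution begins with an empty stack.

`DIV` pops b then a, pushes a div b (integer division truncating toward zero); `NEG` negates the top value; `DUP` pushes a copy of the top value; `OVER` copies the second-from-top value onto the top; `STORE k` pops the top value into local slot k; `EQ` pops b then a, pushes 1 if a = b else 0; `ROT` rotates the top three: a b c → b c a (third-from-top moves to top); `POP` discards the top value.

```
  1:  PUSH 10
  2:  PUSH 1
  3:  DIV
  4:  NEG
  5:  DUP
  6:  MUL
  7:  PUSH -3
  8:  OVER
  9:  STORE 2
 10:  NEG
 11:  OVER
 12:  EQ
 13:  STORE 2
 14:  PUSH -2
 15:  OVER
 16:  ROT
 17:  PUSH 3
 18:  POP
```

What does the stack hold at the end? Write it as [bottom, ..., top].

[-2, 100, 100]

PUSH 10 → 10
PUSH 1  → 10 1
DIV     → 10
NEG     → -10
DUP     → -10 -10
MUL     → 100
PUSH -3 → 100 -3
OVER    → 100 -3 100
STORE 2 → 100 -3
NEG     → 100 3
OVER    → 100 3 100
EQ      → 100 0
STORE 2 → 100
PUSH -2 → 100 -2
OVER    → 100 -2 100
ROT     → -2 100 100
PUSH 3  → -2 100 100 3
POP     → -2 100 100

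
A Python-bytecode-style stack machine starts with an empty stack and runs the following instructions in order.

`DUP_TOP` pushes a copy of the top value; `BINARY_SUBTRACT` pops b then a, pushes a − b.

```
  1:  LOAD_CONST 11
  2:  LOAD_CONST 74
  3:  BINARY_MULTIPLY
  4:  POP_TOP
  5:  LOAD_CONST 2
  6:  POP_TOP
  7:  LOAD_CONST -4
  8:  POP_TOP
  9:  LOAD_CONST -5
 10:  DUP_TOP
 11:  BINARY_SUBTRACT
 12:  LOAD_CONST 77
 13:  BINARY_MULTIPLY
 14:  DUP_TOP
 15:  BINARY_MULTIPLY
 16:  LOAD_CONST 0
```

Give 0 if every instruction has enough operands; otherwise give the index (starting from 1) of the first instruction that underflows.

0

LOAD_CONST 11   : [11]
LOAD_CONST 74   : [11, 74]
BINARY_MULTIPLY : [814]
POP_TOP         : []
LOAD_CONST 2    : [2]
POP_TOP         : []
LOAD_CONST -4   : [-4]
POP_TOP         : []
LOAD_CONST -5   : [-5]
DUP_TOP         : [-5, -5]
BINARY_SUBTRACT : [0]
LOAD_CONST 77   : [0, 77]
BINARY_MULTIPLY : [0]
DUP_TOP         : [0, 0]
BINARY_MULTIPLY : [0]
LOAD_CONST 0    : [0, 0]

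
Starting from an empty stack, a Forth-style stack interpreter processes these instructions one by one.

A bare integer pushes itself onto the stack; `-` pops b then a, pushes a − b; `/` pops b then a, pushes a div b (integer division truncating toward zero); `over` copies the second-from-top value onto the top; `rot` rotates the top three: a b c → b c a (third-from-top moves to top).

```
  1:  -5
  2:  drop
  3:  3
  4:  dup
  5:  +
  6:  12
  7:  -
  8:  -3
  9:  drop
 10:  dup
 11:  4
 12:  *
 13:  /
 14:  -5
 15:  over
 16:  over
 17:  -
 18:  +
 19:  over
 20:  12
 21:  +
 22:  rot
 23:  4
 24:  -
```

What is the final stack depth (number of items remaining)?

3

-5   → [-5]
drop → []
3    → [3]
dup  → [3, 3]
+    → [6]
12   → [6, 12]
-    → [-6]
-3   → [-6, -3]
drop → [-6]
dup  → [-6, -6]
4    → [-6, -6, 4]
*    → [-6, -24]
/    → [0]
-5   → [0, -5]
over → [0, -5, 0]
over → [0, -5, 0, -5]
-    → [0, -5, 5]
+    → [0, 0]
over → [0, 0, 0]
12   → [0, 0, 0, 12]
+    → [0, 0, 12]
rot  → [0, 12, 0]
4    → [0, 12, 0, 4]
-    → [0, 12, -4]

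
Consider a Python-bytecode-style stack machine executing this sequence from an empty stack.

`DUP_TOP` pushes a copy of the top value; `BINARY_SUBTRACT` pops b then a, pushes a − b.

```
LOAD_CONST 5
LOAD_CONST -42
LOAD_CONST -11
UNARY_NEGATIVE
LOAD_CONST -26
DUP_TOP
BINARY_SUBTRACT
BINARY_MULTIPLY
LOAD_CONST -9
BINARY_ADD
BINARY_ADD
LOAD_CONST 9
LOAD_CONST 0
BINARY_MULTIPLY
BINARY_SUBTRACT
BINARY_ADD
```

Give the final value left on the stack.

-46

LOAD_CONST 5    → [5]
LOAD_CONST -42  → [5, -42]
LOAD_CONST -11  → [5, -42, -11]
UNARY_NEGATIVE  → [5, -42, 11]
LOAD_CONST -26  → [5, -42, 11, -26]
DUP_TOP         → [5, -42, 11, -26, -26]
BINARY_SUBTRACT → [5, -42, 11, 0]
BINARY_MULTIPLY → [5, -42, 0]
LOAD_CONST -9   → [5, -42, 0, -9]
BINARY_ADD      → [5, -42, -9]
BINARY_ADD      → [5, -51]
LOAD_CONST 9    → [5, -51, 9]
LOAD_CONST 0    → [5, -51, 9, 0]
BINARY_MULTIPLY → [5, -51, 0]
BINARY_SUBTRACT → [5, -51]
BINARY_ADD      → [-46]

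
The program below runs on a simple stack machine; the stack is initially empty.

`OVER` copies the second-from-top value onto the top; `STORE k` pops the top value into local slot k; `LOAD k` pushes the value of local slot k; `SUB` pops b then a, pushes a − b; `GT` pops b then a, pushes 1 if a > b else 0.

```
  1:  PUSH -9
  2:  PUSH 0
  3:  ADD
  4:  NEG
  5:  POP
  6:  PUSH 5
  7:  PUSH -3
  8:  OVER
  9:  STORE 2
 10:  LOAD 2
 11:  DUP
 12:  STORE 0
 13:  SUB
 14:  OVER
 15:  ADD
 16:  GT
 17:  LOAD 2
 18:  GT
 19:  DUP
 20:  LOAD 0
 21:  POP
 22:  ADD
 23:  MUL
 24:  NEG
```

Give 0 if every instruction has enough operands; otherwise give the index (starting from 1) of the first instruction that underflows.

23

PUSH -9 → [-9]
PUSH 0  → [-9, 0]
ADD     → [-9]
NEG     → [9]
POP     → []
PUSH 5  → [5]
PUSH -3 → [5, -3]
OVER    → [5, -3, 5]
STORE 2 → [5, -3]
LOAD 2  → [5, -3, 5]
DUP     → [5, -3, 5, 5]
STORE 0 → [5, -3, 5]
SUB     → [5, -8]
OVER    → [5, -8, 5]
ADD     → [5, -3]
GT      → [1]
LOAD 2  → [1, 5]
GT      → [0]
DUP     → [0, 0]
LOAD 0  → [0, 0, 5]
POP     → [0, 0]
ADD     → [0]
MUL  — needs 2 operands, stack has 1 → underflow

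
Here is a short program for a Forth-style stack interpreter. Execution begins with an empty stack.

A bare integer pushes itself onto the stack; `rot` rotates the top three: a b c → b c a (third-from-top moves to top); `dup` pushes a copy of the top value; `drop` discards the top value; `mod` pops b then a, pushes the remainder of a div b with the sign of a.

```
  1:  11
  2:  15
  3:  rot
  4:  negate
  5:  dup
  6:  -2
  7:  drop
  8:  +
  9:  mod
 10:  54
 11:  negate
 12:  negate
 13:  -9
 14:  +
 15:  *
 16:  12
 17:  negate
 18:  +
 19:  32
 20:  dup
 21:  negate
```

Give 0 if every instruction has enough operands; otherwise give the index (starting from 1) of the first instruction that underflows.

3

11 → 11
15 → 11 15
rot  — needs 3 operands, stack has 2 → underflow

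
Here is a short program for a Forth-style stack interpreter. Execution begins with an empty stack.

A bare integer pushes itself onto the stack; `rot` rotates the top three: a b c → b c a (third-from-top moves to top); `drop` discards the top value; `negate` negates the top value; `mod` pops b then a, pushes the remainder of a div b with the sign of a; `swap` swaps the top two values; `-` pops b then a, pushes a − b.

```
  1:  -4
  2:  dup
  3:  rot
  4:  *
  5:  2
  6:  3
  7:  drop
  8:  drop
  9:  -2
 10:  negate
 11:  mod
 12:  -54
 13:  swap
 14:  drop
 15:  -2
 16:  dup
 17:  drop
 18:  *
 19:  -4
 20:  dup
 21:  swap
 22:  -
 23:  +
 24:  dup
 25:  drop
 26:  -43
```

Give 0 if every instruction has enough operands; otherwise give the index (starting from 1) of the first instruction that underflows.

-4  : [-4]
dup : [-4, -4]
rot  — needs 3 operands, stack has 2 → underflow

3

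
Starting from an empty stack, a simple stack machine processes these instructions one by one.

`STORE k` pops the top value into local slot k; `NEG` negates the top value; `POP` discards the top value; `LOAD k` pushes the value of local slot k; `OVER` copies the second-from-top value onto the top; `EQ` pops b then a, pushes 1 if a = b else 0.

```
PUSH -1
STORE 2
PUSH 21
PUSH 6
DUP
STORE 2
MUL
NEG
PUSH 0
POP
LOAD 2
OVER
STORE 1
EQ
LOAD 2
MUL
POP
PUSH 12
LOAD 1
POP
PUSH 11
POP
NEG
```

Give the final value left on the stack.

-12

PUSH -1 → -1
STORE 2 → (empty)
PUSH 21 → 21
PUSH 6  → 21 6
DUP     → 21 6 6
STORE 2 → 21 6
MUL     → 126
NEG     → -126
PUSH 0  → -126 0
POP     → -126
LOAD 2  → -126 6
OVER    → -126 6 -126
STORE 1 → -126 6
EQ      → 0
LOAD 2  → 0 6
MUL     → 0
POP     → (empty)
PUSH 12 → 12
LOAD 1  → 12 -126
POP     → 12
PUSH 11 → 12 11
POP     → 12
NEG     → -12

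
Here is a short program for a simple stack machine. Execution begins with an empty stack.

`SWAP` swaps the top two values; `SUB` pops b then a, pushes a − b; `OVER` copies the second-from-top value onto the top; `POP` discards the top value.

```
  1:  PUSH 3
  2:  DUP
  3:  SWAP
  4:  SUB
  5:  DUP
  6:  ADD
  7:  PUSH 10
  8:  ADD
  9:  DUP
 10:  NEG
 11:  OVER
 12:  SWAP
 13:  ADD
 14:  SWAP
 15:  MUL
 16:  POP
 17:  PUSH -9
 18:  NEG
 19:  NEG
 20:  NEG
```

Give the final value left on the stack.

9

PUSH 3  -> [3]
DUP     -> [3, 3]
SWAP    -> [3, 3]
SUB     -> [0]
DUP     -> [0, 0]
ADD     -> [0]
PUSH 10 -> [0, 10]
ADD     -> [10]
DUP     -> [10, 10]
NEG     -> [10, -10]
OVER    -> [10, -10, 10]
SWAP    -> [10, 10, -10]
ADD     -> [10, 0]
SWAP    -> [0, 10]
MUL     -> [0]
POP     -> []
PUSH -9 -> [-9]
NEG     -> [9]
NEG     -> [-9]
NEG     -> [9]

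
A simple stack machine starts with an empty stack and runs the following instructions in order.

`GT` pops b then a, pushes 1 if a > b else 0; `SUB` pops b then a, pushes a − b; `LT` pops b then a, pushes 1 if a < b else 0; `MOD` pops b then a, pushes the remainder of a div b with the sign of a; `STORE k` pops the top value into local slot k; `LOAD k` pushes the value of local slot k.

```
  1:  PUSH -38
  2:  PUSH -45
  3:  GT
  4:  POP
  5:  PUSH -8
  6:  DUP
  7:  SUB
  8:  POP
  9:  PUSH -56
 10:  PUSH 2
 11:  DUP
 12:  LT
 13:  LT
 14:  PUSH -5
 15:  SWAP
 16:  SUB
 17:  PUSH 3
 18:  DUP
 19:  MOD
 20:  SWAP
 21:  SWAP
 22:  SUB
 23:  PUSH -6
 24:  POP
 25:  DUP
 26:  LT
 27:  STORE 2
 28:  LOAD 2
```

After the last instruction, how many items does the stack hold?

1

PUSH -38 : -38
PUSH -45 : -38 -45
GT       : 1
POP      : (empty)
PUSH -8  : -8
DUP      : -8 -8
SUB      : 0
POP      : (empty)
PUSH -56 : -56
PUSH 2   : -56 2
DUP      : -56 2 2
LT       : -56 0
LT       : 1
PUSH -5  : 1 -5
SWAP     : -5 1
SUB      : -6
PUSH 3   : -6 3
DUP      : -6 3 3
MOD      : -6 0
SWAP     : 0 -6
SWAP     : -6 0
SUB      : -6
PUSH -6  : -6 -6
POP      : -6
DUP      : -6 -6
LT       : 0
STORE 2  : (empty)
LOAD 2   : 0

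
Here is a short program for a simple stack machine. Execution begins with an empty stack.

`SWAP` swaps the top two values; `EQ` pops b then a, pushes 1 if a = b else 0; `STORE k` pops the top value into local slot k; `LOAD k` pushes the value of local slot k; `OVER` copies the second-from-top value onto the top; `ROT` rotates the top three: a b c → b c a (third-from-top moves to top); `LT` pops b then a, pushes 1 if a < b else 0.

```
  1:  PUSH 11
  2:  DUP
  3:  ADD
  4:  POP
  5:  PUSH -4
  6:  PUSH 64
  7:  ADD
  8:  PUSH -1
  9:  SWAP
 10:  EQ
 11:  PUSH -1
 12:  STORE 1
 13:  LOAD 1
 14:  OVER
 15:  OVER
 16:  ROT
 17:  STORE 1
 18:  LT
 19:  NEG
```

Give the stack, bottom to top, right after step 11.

PUSH 11 → [11]
DUP     → [11, 11]
ADD     → [22]
POP     → []
PUSH -4 → [-4]
PUSH 64 → [-4, 64]
ADD     → [60]
PUSH -1 → [60, -1]
SWAP    → [-1, 60]
EQ      → [0]
PUSH -1 → [0, -1]

[0, -1]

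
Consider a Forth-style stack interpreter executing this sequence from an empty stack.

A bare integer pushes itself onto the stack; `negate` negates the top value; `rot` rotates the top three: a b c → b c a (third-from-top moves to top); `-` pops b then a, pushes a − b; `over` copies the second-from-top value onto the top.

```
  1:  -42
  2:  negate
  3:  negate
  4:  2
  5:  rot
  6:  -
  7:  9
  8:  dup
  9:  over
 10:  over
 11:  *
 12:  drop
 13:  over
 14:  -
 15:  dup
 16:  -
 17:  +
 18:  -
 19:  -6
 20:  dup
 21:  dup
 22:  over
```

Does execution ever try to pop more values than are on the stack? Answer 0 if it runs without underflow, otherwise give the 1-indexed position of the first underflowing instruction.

5

-42    -> -42
negate -> 42
negate -> -42
2      -> -42 2
rot  — needs 3 operands, stack has 2 → underflow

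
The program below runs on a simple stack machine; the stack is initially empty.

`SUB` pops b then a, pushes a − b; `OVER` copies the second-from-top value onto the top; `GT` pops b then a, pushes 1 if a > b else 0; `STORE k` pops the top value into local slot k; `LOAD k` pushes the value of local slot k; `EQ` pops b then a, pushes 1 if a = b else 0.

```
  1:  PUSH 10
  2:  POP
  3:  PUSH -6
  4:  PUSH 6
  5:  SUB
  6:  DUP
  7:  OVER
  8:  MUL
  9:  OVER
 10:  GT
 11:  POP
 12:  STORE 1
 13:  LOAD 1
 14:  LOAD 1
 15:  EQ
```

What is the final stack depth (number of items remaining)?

1

PUSH 10 → [10]
POP     → []
PUSH -6 → [-6]
PUSH 6  → [-6, 6]
SUB     → [-12]
DUP     → [-12, -12]
OVER    → [-12, -12, -12]
MUL     → [-12, 144]
OVER    → [-12, 144, -12]
GT      → [-12, 1]
POP     → [-12]
STORE 1 → []
LOAD 1  → [-12]
LOAD 1  → [-12, -12]
EQ      → [1]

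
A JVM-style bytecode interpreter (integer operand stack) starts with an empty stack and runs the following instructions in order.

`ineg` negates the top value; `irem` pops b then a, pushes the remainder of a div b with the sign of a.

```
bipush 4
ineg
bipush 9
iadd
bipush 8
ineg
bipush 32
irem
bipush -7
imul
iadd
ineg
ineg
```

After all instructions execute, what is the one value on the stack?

bipush 4  → 4
ineg      → -4
bipush 9  → -4 9
iadd      → 5
bipush 8  → 5 8
ineg      → 5 -8
bipush 32 → 5 -8 32
irem      → 5 -8
bipush -7 → 5 -8 -7
imul      → 5 56
iadd      → 61
ineg      → -61
ineg      → 61

61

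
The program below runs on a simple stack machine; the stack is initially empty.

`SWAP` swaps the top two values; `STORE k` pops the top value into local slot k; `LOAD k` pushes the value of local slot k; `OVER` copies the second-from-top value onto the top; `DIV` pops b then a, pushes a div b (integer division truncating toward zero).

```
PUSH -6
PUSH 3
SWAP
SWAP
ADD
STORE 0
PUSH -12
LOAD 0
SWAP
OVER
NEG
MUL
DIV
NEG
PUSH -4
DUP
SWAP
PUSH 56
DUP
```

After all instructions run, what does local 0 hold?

PUSH -6   -6
PUSH 3    -6 3
SWAP      3 -6
SWAP      -6 3
ADD       -3
STORE 0   (empty)
PUSH -12  -12
LOAD 0    -12 -3
SWAP      -3 -12
OVER      -3 -12 -3
NEG       -3 -12 3
MUL       -3 -36
DIV       0
NEG       0
PUSH -4   0 -4
DUP       0 -4 -4
SWAP      0 -4 -4
PUSH 56   0 -4 -4 56
DUP       0 -4 -4 56 56

-3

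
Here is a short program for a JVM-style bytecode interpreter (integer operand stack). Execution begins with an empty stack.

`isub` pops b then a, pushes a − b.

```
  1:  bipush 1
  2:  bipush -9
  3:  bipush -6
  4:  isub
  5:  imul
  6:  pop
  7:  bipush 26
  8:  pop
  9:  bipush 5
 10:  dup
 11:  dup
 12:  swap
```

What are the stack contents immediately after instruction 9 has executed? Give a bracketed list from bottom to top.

bipush 1   [1]
bipush -9  [1, -9]
bipush -6  [1, -9, -6]
isub       [1, -3]
imul       [-3]
pop        []
bipush 26  [26]
pop        []
bipush 5   [5]

[5]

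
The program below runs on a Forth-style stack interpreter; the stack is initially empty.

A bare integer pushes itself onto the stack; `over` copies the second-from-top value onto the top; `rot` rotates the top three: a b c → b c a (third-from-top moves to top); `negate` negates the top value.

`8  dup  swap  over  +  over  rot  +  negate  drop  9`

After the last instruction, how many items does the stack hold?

2

8      : 8
dup    : 8 8
swap   : 8 8
over   : 8 8 8
+      : 8 16
over   : 8 16 8
rot    : 16 8 8
+      : 16 16
negate : 16 -16
drop   : 16
9      : 16 9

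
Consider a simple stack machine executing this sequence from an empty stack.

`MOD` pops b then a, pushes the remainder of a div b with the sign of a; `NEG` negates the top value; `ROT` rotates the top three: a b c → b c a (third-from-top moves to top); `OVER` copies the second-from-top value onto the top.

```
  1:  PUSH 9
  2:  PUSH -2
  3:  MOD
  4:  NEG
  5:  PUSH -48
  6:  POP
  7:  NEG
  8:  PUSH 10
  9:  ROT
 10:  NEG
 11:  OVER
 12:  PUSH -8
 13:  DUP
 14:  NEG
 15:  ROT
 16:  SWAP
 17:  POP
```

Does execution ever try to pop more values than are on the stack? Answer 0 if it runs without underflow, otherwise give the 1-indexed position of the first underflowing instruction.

PUSH 9   → [9]
PUSH -2  → [9, -2]
MOD      → [1]
NEG      → [-1]
PUSH -48 → [-1, -48]
POP      → [-1]
NEG      → [1]
PUSH 10  → [1, 10]
ROT  — needs 3 operands, stack has 2 → underflow

9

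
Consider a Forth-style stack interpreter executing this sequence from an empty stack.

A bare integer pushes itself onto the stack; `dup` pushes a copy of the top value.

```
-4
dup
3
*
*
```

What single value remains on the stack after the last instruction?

48

-4   -4
dup  -4 -4
3    -4 -4 3
*    -4 -12
*    48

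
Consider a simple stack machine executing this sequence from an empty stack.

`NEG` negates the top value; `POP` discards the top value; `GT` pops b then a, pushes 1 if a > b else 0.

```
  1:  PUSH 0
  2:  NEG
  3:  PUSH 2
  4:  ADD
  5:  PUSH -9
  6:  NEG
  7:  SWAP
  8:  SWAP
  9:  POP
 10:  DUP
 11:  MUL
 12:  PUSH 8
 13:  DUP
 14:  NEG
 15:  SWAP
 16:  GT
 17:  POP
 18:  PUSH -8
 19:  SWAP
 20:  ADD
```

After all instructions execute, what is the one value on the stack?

-4

PUSH 0  -> 0
NEG     -> 0
PUSH 2  -> 0 2
ADD     -> 2
PUSH -9 -> 2 -9
NEG     -> 2 9
SWAP    -> 9 2
SWAP    -> 2 9
POP     -> 2
DUP     -> 2 2
MUL     -> 4
PUSH 8  -> 4 8
DUP     -> 4 8 8
NEG     -> 4 8 -8
SWAP    -> 4 -8 8
GT      -> 4 0
POP     -> 4
PUSH -8 -> 4 -8
SWAP    -> -8 4
ADD     -> -4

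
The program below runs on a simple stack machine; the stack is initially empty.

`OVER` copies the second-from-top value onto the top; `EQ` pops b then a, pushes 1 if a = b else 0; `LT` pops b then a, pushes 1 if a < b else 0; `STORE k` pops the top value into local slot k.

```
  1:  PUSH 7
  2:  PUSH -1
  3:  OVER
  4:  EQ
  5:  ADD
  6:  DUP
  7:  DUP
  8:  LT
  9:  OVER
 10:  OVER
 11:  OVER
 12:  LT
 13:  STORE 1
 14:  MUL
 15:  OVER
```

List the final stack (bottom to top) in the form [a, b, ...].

[7, 0, 7]

PUSH 7  → 7
PUSH -1 → 7 -1
OVER    → 7 -1 7
EQ      → 7 0
ADD     → 7
DUP     → 7 7
DUP     → 7 7 7
LT      → 7 0
OVER    → 7 0 7
OVER    → 7 0 7 0
OVER    → 7 0 7 0 7
LT      → 7 0 7 1
STORE 1 → 7 0 7
MUL     → 7 0
OVER    → 7 0 7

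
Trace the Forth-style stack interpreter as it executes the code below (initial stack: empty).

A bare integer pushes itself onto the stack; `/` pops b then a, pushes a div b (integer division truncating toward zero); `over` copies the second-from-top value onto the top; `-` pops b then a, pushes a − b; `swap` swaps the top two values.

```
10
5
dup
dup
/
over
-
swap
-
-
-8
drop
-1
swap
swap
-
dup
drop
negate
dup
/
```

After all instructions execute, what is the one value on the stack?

10     -> 10
5      -> 10 5
dup    -> 10 5 5
dup    -> 10 5 5 5
/      -> 10 5 1
over   -> 10 5 1 5
-      -> 10 5 -4
swap   -> 10 -4 5
-      -> 10 -9
-      -> 19
-8     -> 19 -8
drop   -> 19
-1     -> 19 -1
swap   -> -1 19
swap   -> 19 -1
-      -> 20
dup    -> 20 20
drop   -> 20
negate -> -20
dup    -> -20 -20
/      -> 1

1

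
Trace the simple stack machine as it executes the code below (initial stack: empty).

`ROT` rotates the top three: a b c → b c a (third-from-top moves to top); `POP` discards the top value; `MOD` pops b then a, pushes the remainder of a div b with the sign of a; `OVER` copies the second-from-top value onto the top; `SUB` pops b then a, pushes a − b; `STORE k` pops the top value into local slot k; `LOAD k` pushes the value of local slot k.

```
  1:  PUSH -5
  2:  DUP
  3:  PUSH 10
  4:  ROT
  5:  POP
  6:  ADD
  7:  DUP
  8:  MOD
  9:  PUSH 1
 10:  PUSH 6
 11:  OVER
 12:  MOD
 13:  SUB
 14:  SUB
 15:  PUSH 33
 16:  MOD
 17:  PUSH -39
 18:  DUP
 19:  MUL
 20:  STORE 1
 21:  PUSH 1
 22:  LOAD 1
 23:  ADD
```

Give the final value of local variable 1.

1521

PUSH -5  : [-5]
DUP      : [-5, -5]
PUSH 10  : [-5, -5, 10]
ROT      : [-5, 10, -5]
POP      : [-5, 10]
ADD      : [5]
DUP      : [5, 5]
MOD      : [0]
PUSH 1   : [0, 1]
PUSH 6   : [0, 1, 6]
OVER     : [0, 1, 6, 1]
MOD      : [0, 1, 0]
SUB      : [0, 1]
SUB      : [-1]
PUSH 33  : [-1, 33]
MOD      : [-1]
PUSH -39 : [-1, -39]
DUP      : [-1, -39, -39]
MUL      : [-1, 1521]
STORE 1  : [-1]
PUSH 1   : [-1, 1]
LOAD 1   : [-1, 1, 1521]
ADD      : [-1, 1522]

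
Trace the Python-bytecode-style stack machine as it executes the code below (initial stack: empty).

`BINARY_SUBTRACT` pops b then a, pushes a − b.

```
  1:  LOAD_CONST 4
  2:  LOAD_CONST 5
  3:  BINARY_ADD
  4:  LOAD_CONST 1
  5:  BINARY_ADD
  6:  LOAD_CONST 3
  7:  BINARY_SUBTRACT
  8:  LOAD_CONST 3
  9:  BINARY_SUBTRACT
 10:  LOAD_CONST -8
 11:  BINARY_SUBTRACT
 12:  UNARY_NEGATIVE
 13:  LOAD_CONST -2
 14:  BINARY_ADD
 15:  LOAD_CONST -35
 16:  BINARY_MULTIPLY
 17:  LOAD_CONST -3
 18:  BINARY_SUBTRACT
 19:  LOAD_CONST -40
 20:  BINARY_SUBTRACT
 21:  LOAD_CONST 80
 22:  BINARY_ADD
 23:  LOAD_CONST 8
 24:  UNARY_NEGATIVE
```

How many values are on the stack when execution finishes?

2

LOAD_CONST 4    -> [4]
LOAD_CONST 5    -> [4, 5]
BINARY_ADD      -> [9]
LOAD_CONST 1    -> [9, 1]
BINARY_ADD      -> [10]
LOAD_CONST 3    -> [10, 3]
BINARY_SUBTRACT -> [7]
LOAD_CONST 3    -> [7, 3]
BINARY_SUBTRACT -> [4]
LOAD_CONST -8   -> [4, -8]
BINARY_SUBTRACT -> [12]
UNARY_NEGATIVE  -> [-12]
LOAD_CONST -2   -> [-12, -2]
BINARY_ADD      -> [-14]
LOAD_CONST -35  -> [-14, -35]
BINARY_MULTIPLY -> [490]
LOAD_CONST -3   -> [490, -3]
BINARY_SUBTRACT -> [493]
LOAD_CONST -40  -> [493, -40]
BINARY_SUBTRACT -> [533]
LOAD_CONST 80   -> [533, 80]
BINARY_ADD      -> [613]
LOAD_CONST 8    -> [613, 8]
UNARY_NEGATIVE  -> [613, -8]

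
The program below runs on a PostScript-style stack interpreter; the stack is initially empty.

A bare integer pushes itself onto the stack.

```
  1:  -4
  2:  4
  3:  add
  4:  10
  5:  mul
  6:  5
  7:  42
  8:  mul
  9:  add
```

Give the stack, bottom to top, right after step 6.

[0, 5]

-4  : -4
4   : -4 4
add : 0
10  : 0 10
mul : 0
5   : 0 5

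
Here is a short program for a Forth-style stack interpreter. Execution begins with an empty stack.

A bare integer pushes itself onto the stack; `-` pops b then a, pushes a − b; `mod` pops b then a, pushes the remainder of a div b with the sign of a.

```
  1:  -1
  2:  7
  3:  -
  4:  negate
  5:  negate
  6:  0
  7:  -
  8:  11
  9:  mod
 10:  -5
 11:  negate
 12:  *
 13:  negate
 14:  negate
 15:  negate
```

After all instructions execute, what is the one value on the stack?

40

-1     -> -1
7      -> -1 7
-      -> -8
negate -> 8
negate -> -8
0      -> -8 0
-      -> -8
11     -> -8 11
mod    -> -8
-5     -> -8 -5
negate -> -8 5
*      -> -40
negate -> 40
negate -> -40
negate -> 40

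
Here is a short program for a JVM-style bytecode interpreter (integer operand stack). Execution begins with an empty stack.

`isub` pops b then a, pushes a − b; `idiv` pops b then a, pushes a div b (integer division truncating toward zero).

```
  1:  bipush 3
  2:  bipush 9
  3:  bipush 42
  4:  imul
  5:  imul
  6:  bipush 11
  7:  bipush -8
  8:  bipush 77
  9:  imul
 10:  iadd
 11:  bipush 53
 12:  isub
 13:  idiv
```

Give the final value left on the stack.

bipush 3   3
bipush 9   3 9
bipush 42  3 9 42
imul       3 378
imul       1134
bipush 11  1134 11
bipush -8  1134 11 -8
bipush 77  1134 11 -8 77
imul       1134 11 -616
iadd       1134 -605
bipush 53  1134 -605 53
isub       1134 -658
idiv       -1

-1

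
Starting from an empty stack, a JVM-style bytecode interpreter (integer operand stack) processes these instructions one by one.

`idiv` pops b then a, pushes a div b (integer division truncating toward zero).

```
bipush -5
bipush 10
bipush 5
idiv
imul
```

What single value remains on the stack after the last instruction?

-10

bipush -5 → -5
bipush 10 → -5 10
bipush 5  → -5 10 5
idiv      → -5 2
imul      → -10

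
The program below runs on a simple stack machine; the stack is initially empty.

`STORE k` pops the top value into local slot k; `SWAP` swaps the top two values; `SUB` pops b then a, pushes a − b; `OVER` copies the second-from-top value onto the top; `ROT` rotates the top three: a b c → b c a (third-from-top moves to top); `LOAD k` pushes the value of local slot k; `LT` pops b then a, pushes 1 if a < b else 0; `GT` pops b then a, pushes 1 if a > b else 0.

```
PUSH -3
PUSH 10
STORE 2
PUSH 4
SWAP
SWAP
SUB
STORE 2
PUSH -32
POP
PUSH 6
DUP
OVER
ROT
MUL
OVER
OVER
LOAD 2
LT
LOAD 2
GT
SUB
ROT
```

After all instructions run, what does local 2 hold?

-7

PUSH -3   -3
PUSH 10   -3 10
STORE 2   -3
PUSH 4    -3 4
SWAP      4 -3
SWAP      -3 4
SUB       -7
STORE 2   (empty)
PUSH -32  -32
POP       (empty)
PUSH 6    6
DUP       6 6
OVER      6 6 6
ROT       6 6 6
MUL       6 36
OVER      6 36 6
OVER      6 36 6 36
LOAD 2    6 36 6 36 -7
LT        6 36 6 0
LOAD 2    6 36 6 0 -7
GT        6 36 6 1
SUB       6 36 5
ROT       36 5 6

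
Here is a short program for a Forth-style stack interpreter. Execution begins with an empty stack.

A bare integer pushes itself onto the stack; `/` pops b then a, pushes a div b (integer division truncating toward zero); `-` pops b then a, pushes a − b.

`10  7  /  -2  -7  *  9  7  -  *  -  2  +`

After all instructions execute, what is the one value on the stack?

10 → [10]
7  → [10, 7]
/  → [1]
-2 → [1, -2]
-7 → [1, -2, -7]
*  → [1, 14]
9  → [1, 14, 9]
7  → [1, 14, 9, 7]
-  → [1, 14, 2]
*  → [1, 28]
-  → [-27]
2  → [-27, 2]
+  → [-25]

-25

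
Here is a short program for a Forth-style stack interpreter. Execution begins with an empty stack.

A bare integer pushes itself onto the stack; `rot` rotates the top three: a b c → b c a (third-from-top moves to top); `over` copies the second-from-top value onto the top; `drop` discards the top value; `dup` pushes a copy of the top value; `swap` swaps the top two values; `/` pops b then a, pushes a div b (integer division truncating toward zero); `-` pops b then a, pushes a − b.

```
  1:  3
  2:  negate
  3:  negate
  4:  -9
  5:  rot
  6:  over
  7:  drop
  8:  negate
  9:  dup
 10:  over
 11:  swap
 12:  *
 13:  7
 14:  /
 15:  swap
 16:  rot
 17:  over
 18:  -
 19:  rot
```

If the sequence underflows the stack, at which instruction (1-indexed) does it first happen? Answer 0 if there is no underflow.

3      → 3
negate → -3
negate → 3
-9     → 3 -9
rot  — needs 3 operands, stack has 2 → underflow

5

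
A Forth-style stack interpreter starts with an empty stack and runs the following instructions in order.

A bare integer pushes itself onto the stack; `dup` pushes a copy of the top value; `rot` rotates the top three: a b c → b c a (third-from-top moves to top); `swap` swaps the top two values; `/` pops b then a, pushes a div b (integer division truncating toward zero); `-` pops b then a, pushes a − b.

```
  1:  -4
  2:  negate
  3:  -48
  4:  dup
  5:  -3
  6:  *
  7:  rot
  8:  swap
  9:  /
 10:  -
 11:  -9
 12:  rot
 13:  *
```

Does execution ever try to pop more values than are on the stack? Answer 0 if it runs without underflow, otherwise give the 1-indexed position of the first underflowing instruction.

12

-4      -4
negate  4
-48     4 -48
dup     4 -48 -48
-3      4 -48 -48 -3
*       4 -48 144
rot     -48 144 4
swap    -48 4 144
/       -48 0
-       -48
-9      -48 -9
rot  — needs 3 operands, stack has 2 → underflow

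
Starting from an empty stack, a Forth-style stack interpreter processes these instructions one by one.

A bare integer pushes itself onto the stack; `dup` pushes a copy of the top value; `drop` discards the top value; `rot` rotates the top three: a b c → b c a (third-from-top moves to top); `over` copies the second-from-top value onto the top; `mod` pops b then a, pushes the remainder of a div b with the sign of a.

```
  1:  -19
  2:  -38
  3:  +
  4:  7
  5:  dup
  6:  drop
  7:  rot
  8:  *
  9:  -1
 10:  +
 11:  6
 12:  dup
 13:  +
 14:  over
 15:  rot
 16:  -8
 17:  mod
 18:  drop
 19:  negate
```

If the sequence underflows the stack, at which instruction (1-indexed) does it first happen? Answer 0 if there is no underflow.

7

-19  → -19
-38  → -19 -38
+    → -57
7    → -57 7
dup  → -57 7 7
drop → -57 7
rot  — needs 3 operands, stack has 2 → underflow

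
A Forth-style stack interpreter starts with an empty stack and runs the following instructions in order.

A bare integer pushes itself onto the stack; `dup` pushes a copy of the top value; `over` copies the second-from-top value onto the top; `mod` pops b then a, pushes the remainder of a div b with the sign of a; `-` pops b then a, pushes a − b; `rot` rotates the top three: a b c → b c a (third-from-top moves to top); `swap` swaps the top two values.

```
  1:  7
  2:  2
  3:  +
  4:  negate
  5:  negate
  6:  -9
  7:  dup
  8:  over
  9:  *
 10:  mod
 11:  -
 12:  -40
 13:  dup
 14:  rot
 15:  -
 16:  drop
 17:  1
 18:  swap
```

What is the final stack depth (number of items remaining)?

2

7      : 7
2      : 7 2
+      : 9
negate : -9
negate : 9
-9     : 9 -9
dup    : 9 -9 -9
over   : 9 -9 -9 -9
*      : 9 -9 81
mod    : 9 -9
-      : 18
-40    : 18 -40
dup    : 18 -40 -40
rot    : -40 -40 18
-      : -40 -58
drop   : -40
1      : -40 1
swap   : 1 -40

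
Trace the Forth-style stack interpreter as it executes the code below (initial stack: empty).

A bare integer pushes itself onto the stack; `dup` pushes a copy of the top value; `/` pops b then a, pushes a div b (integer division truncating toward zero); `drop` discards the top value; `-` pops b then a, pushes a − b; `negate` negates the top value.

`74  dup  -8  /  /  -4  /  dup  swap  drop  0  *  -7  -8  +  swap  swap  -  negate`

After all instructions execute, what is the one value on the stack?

74      74
dup     74 74
-8      74 74 -8
/       74 -9
/       -8
-4      -8 -4
/       2
dup     2 2
swap    2 2
drop    2
0       2 0
*       0
-7      0 -7
-8      0 -7 -8
+       0 -15
swap    -15 0
swap    0 -15
-       15
negate  -15

-15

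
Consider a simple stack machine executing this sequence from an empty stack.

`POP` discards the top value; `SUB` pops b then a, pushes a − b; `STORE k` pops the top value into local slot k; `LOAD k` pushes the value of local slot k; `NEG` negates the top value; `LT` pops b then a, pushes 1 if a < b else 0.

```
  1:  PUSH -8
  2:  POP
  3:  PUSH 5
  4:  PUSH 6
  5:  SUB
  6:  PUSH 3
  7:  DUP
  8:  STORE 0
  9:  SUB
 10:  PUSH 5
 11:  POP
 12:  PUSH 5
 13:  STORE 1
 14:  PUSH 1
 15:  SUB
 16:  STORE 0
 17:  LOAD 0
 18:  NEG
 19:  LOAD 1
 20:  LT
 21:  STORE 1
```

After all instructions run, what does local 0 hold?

PUSH -8 : -8
POP     : (empty)
PUSH 5  : 5
PUSH 6  : 5 6
SUB     : -1
PUSH 3  : -1 3
DUP     : -1 3 3
STORE 0 : -1 3
SUB     : -4
PUSH 5  : -4 5
POP     : -4
PUSH 5  : -4 5
STORE 1 : -4
PUSH 1  : -4 1
SUB     : -5
STORE 0 : (empty)
LOAD 0  : -5
NEG     : 5
LOAD 1  : 5 5
LT      : 0
STORE 1 : (empty)

-5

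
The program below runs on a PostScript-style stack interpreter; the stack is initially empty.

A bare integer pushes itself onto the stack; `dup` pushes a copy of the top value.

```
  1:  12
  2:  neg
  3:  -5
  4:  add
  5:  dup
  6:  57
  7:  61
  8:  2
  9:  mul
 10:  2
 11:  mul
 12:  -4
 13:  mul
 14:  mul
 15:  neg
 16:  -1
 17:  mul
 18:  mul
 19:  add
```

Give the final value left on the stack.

12  -> 12
neg -> -12
-5  -> -12 -5
add -> -17
dup -> -17 -17
57  -> -17 -17 57
61  -> -17 -17 57 61
2   -> -17 -17 57 61 2
mul -> -17 -17 57 122
2   -> -17 -17 57 122 2
mul -> -17 -17 57 244
-4  -> -17 -17 57 244 -4
mul -> -17 -17 57 -976
mul -> -17 -17 -55632
neg -> -17 -17 55632
-1  -> -17 -17 55632 -1
mul -> -17 -17 -55632
mul -> -17 945744
add -> 945727

945727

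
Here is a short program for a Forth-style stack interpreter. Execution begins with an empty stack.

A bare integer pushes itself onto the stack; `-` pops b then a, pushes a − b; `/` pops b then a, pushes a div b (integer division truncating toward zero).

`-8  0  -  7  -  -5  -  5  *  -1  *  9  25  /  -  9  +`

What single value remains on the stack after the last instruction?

59

-8 → -8
0  → -8 0
-  → -8
7  → -8 7
-  → -15
-5 → -15 -5
-  → -10
5  → -10 5
*  → -50
-1 → -50 -1
*  → 50
9  → 50 9
25 → 50 9 25
/  → 50 0
-  → 50
9  → 50 9
+  → 59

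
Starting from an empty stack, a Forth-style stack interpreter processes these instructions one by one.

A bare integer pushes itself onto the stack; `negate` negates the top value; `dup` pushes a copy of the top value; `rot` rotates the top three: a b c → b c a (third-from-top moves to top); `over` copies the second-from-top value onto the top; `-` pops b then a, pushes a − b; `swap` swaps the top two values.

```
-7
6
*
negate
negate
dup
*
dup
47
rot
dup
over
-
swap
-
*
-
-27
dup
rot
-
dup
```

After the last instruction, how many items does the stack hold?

-7     : -7
6      : -7 6
*      : -42
negate : 42
negate : -42
dup    : -42 -42
*      : 1764
dup    : 1764 1764
47     : 1764 1764 47
rot    : 1764 47 1764
dup    : 1764 47 1764 1764
over   : 1764 47 1764 1764 1764
-      : 1764 47 1764 0
swap   : 1764 47 0 1764
-      : 1764 47 -1764
*      : 1764 -82908
-      : 84672
-27    : 84672 -27
dup    : 84672 -27 -27
rot    : -27 -27 84672
-      : -27 -84699
dup    : -27 -84699 -84699

3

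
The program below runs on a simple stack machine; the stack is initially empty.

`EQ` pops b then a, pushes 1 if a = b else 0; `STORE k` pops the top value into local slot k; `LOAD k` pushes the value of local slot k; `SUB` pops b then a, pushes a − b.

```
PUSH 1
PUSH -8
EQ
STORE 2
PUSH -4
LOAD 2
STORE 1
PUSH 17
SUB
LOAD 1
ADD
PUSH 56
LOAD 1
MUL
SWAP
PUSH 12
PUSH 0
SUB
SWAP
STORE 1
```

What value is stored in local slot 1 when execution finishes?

-21

PUSH 1  → 1
PUSH -8 → 1 -8
EQ      → 0
STORE 2 → (empty)
PUSH -4 → -4
LOAD 2  → -4 0
STORE 1 → -4
PUSH 17 → -4 17
SUB     → -21
LOAD 1  → -21 0
ADD     → -21
PUSH 56 → -21 56
LOAD 1  → -21 56 0
MUL     → -21 0
SWAP    → 0 -21
PUSH 12 → 0 -21 12
PUSH 0  → 0 -21 12 0
SUB     → 0 -21 12
SWAP    → 0 12 -21
STORE 1 → 0 12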